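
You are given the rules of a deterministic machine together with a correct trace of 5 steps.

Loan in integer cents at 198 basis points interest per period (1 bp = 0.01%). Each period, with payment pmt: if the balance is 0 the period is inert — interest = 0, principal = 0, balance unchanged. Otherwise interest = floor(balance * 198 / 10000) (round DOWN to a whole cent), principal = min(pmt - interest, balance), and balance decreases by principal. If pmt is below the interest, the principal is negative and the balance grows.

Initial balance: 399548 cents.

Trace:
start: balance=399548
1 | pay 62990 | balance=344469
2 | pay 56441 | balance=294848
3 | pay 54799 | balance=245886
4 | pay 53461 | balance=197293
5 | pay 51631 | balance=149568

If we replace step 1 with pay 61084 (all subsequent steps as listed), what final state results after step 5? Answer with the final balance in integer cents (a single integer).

(re-executing from step 1 with the substitution; state before step 1: balance=399548)
1 | pay 61084 | balance=346375
2 | pay 56441 | balance=296792
3 | pay 54799 | balance=247869
4 | pay 53461 | balance=199315
5 | pay 51631 | balance=151630

151630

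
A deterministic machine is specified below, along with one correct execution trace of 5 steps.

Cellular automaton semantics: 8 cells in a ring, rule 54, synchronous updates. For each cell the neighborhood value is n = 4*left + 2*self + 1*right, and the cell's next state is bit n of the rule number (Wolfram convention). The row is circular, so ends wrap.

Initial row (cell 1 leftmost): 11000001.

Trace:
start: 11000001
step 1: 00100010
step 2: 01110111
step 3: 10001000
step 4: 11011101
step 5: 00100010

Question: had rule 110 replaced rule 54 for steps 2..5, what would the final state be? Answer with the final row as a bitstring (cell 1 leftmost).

(re-executing steps 2..5 under rule 110; state before step 2: 00100010)
step 2: 01100110
step 3: 11101110
step 4: 10111011
step 5: 11101110

11101110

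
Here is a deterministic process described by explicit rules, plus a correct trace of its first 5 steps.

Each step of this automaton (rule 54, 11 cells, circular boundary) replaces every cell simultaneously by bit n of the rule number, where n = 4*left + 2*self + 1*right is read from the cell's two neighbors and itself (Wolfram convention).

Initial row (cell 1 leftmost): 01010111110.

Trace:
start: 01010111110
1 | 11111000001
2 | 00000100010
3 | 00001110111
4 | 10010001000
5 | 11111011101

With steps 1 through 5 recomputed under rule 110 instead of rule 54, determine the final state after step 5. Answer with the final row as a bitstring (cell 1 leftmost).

10110000111

(re-executing steps 1..5 under rule 110; state before step 1: 01010111110)
1 | 11111100010
2 | 10000100111
3 | 10001101100
4 | 10011111101
5 | 10110000111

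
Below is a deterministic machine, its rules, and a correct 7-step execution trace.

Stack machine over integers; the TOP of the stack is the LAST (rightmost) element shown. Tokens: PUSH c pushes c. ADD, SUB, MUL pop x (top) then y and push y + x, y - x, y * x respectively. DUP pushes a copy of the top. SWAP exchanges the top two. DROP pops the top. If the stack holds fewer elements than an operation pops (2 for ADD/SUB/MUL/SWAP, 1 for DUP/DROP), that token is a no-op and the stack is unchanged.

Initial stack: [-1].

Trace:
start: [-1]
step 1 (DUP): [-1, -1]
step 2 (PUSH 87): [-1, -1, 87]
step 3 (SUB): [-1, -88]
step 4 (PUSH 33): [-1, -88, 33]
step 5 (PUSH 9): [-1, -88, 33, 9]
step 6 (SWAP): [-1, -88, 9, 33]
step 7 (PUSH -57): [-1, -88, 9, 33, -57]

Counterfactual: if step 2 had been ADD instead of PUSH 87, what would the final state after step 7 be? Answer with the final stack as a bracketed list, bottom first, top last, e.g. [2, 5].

(re-executing from step 2 with the substitution; state before step 2: [-1, -1])
step 2 (ADD): [-2]
step 3 (SUB): [-2]
step 4 (PUSH 33): [-2, 33]
step 5 (PUSH 9): [-2, 33, 9]
step 6 (SWAP): [-2, 9, 33]
step 7 (PUSH -57): [-2, 9, 33, -57]

[-2, 9, 33, -57]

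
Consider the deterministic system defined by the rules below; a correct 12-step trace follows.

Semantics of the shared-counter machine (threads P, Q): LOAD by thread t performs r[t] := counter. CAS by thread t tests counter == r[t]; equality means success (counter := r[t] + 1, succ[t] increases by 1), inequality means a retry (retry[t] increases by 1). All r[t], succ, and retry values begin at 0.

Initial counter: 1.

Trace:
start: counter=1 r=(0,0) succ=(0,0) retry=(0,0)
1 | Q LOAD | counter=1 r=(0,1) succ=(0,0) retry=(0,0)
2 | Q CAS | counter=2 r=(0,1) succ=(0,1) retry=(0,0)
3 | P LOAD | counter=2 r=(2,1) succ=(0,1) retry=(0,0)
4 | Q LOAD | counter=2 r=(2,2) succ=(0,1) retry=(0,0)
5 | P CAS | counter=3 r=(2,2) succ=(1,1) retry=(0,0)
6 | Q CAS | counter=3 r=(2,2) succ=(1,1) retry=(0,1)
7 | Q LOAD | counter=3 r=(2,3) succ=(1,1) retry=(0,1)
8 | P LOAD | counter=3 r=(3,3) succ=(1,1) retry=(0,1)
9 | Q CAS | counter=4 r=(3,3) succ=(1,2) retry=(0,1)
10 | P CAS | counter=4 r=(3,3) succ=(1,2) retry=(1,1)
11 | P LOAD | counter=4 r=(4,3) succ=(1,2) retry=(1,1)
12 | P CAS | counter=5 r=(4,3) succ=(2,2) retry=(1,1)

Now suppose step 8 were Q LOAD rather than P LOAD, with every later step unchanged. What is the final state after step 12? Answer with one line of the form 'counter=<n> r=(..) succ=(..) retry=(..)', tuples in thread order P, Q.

(re-executing from step 8 with the substitution; state before step 8: counter=3 r=(2,3) succ=(1,1) retry=(0,1))
8 | Q LOAD | counter=3 r=(2,3) succ=(1,1) retry=(0,1)
9 | Q CAS | counter=4 r=(2,3) succ=(1,2) retry=(0,1)
10 | P CAS | counter=4 r=(2,3) succ=(1,2) retry=(1,1)
11 | P LOAD | counter=4 r=(4,3) succ=(1,2) retry=(1,1)
12 | P CAS | counter=5 r=(4,3) succ=(2,2) retry=(1,1)

counter=5 r=(4,3) succ=(2,2) retry=(1,1)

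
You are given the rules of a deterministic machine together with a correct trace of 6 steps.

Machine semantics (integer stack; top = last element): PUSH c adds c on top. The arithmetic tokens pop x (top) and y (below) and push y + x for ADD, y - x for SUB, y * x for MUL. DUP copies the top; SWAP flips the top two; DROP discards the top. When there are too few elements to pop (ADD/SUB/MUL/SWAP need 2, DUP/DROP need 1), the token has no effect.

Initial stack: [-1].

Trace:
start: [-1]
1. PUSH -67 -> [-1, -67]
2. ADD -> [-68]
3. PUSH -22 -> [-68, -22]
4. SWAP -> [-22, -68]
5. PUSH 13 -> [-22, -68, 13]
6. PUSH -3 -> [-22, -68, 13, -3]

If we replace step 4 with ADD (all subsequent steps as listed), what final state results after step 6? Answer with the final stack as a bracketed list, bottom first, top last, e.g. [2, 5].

(re-executing from step 4 with the substitution; state before step 4: [-68, -22])
4. ADD -> [-90]
5. PUSH 13 -> [-90, 13]
6. PUSH -3 -> [-90, 13, -3]

[-90, 13, -3]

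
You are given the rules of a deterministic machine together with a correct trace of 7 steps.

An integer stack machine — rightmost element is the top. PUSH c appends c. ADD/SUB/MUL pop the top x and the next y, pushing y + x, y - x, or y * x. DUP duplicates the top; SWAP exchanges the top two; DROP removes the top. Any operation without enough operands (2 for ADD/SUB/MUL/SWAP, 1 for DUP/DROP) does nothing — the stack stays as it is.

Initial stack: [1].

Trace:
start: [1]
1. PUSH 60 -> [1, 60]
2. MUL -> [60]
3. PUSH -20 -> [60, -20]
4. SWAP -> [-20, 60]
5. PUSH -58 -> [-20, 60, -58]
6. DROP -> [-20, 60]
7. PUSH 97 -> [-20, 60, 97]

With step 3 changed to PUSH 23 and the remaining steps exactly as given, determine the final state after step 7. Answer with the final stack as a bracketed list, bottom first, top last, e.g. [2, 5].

[23, 60, 97]

(re-executing from step 3 with the substitution; state before step 3: [60])
3. PUSH 23 -> [60, 23]
4. SWAP -> [23, 60]
5. PUSH -58 -> [23, 60, -58]
6. DROP -> [23, 60]
7. PUSH 97 -> [23, 60, 97]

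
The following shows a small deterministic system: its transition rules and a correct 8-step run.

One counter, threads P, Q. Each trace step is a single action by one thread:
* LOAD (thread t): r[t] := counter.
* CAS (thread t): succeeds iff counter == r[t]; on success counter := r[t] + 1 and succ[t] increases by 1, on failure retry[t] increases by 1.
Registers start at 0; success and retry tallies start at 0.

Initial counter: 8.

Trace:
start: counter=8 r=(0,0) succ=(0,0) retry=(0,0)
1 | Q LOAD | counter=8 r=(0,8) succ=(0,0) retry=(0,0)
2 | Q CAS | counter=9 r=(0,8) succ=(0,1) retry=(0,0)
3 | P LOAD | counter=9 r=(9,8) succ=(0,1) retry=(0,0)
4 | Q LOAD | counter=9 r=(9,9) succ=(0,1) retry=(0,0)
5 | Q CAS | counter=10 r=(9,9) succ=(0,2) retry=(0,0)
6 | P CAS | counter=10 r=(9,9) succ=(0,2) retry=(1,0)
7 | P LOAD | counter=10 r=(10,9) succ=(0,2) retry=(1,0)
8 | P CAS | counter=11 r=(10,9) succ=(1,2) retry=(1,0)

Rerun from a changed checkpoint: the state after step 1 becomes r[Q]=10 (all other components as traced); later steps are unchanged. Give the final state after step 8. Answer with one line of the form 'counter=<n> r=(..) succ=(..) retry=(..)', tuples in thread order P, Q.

state after step 1 := counter=8 r=(0,10) succ=(0,0) retry=(0,0)
2 | Q CAS | counter=8 r=(0,10) succ=(0,0) retry=(0,1)
3 | P LOAD | counter=8 r=(8,10) succ=(0,0) retry=(0,1)
4 | Q LOAD | counter=8 r=(8,8) succ=(0,0) retry=(0,1)
5 | Q CAS | counter=9 r=(8,8) succ=(0,1) retry=(0,1)
6 | P CAS | counter=9 r=(8,8) succ=(0,1) retry=(1,1)
7 | P LOAD | counter=9 r=(9,8) succ=(0,1) retry=(1,1)
8 | P CAS | counter=10 r=(9,8) succ=(1,1) retry=(1,1)

counter=10 r=(9,8) succ=(1,1) retry=(1,1)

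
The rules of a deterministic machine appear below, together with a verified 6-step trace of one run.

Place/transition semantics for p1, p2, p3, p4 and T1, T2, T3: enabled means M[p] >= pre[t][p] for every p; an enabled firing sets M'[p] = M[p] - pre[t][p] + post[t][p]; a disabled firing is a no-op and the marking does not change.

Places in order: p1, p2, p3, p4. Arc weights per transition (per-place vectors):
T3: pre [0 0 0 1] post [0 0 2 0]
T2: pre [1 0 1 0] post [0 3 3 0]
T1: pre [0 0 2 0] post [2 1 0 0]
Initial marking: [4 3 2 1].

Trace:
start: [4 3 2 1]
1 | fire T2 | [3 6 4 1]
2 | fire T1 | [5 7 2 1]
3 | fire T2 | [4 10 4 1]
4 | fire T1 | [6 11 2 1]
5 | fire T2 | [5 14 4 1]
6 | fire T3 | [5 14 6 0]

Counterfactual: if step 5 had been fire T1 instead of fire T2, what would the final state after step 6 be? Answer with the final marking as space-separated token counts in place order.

(re-executing from step 5 with the substitution; state before step 5: [6 11 2 1])
5 | fire T1 | [8 12 0 1]
6 | fire T3 | [8 12 2 0]

8 12 2 0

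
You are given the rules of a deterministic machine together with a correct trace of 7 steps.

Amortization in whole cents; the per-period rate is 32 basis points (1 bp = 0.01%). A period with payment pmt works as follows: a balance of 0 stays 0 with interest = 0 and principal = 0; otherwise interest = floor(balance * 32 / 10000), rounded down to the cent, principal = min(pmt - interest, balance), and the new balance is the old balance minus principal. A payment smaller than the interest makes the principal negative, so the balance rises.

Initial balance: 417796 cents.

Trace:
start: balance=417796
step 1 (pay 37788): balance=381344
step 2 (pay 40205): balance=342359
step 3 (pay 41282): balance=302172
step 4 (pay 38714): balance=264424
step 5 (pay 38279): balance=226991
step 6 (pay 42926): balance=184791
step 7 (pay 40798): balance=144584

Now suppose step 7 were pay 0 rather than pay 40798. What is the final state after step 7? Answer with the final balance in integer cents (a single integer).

(re-executing from step 7 with the substitution; state before step 7: balance=184791)
step 7 (pay 0): balance=185382

185382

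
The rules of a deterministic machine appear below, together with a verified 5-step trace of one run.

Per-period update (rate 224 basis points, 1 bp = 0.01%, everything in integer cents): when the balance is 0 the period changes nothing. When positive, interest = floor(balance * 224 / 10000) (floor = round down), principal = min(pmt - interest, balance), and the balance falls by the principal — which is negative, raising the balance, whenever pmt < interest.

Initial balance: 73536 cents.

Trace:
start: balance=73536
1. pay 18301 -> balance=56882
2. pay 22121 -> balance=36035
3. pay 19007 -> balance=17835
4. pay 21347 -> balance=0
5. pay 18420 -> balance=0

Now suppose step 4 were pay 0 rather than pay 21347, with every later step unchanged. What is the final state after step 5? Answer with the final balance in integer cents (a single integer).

(re-executing from step 4 with the substitution; state before step 4: balance=17835)
4. pay 0 -> balance=18234
5. pay 18420 -> balance=222

222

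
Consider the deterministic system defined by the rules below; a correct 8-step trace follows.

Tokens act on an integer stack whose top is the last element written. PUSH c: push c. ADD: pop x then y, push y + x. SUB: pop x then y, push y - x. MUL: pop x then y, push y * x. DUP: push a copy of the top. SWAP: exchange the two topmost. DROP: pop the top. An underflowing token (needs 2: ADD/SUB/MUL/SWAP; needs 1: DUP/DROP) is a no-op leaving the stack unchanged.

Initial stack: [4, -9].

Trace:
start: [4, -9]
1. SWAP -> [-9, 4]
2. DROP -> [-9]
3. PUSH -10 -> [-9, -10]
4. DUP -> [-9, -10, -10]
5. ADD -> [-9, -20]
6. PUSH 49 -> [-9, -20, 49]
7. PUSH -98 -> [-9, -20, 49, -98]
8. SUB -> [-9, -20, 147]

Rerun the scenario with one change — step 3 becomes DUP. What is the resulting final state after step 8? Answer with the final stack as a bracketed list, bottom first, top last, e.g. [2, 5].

(re-executing from step 3 with the substitution; state before step 3: [-9])
3. DUP -> [-9, -9]
4. DUP -> [-9, -9, -9]
5. ADD -> [-9, -18]
6. PUSH 49 -> [-9, -18, 49]
7. PUSH -98 -> [-9, -18, 49, -98]
8. SUB -> [-9, -18, 147]

[-9, -18, 147]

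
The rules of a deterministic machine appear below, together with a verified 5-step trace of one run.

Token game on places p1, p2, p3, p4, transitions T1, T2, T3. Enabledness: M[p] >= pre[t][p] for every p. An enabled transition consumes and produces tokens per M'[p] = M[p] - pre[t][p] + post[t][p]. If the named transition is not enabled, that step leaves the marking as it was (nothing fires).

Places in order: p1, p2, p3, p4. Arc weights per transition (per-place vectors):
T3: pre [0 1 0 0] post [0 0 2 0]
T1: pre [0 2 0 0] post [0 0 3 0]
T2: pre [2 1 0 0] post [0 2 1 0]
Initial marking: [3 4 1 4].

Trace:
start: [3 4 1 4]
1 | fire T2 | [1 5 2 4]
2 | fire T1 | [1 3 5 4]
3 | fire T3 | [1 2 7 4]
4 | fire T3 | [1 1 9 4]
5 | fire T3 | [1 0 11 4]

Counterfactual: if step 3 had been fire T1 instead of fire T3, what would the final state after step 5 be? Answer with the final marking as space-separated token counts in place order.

1 0 10 4

(re-executing from step 3 with the substitution; state before step 3: [1 3 5 4])
3 | fire T1 | [1 1 8 4]
4 | fire T3 | [1 0 10 4]
5 | fire T3 | [1 0 10 4]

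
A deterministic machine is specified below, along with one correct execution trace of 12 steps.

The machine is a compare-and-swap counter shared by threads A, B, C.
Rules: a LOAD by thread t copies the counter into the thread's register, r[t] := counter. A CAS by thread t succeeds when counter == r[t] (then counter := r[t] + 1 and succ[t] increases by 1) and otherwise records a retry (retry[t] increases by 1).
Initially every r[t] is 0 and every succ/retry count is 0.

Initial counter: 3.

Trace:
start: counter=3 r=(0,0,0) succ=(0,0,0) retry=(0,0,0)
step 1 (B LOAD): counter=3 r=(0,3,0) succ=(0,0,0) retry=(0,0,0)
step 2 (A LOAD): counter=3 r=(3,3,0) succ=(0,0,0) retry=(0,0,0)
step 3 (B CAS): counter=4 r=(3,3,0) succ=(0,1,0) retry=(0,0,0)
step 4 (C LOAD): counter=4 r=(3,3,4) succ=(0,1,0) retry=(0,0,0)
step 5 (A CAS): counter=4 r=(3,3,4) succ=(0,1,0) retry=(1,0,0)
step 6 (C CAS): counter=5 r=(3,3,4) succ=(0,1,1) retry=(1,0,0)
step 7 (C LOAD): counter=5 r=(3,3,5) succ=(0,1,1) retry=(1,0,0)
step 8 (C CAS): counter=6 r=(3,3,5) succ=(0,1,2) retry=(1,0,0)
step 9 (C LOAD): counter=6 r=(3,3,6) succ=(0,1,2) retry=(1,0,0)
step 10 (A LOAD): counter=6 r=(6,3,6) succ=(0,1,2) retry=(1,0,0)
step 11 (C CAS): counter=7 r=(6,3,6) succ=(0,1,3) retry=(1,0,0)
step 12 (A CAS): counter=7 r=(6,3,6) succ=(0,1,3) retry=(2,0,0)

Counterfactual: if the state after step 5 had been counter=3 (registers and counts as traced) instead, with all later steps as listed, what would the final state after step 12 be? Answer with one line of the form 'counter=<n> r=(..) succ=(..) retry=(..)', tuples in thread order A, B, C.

state after step 5 := counter=3 r=(3,3,4) succ=(0,1,0) retry=(1,0,0)
step 6 (C CAS): counter=3 r=(3,3,4) succ=(0,1,0) retry=(1,0,1)
step 7 (C LOAD): counter=3 r=(3,3,3) succ=(0,1,0) retry=(1,0,1)
step 8 (C CAS): counter=4 r=(3,3,3) succ=(0,1,1) retry=(1,0,1)
step 9 (C LOAD): counter=4 r=(3,3,4) succ=(0,1,1) retry=(1,0,1)
step 10 (A LOAD): counter=4 r=(4,3,4) succ=(0,1,1) retry=(1,0,1)
step 11 (C CAS): counter=5 r=(4,3,4) succ=(0,1,2) retry=(1,0,1)
step 12 (A CAS): counter=5 r=(4,3,4) succ=(0,1,2) retry=(2,0,1)

counter=5 r=(4,3,4) succ=(0,1,2) retry=(2,0,1)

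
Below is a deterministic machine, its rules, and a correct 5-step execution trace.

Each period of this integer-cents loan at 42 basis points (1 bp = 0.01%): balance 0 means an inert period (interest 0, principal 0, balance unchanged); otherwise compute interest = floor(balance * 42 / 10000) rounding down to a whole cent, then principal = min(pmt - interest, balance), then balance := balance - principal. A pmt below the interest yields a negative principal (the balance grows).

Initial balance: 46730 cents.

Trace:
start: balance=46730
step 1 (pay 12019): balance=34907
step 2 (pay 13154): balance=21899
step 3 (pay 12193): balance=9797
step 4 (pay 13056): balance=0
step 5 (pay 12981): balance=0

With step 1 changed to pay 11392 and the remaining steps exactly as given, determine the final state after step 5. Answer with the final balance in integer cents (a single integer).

(re-executing from step 1 with the substitution; state before step 1: balance=46730)
step 1 (pay 11392): balance=35534
step 2 (pay 13154): balance=22529
step 3 (pay 12193): balance=10430
step 4 (pay 13056): balance=0
step 5 (pay 12981): balance=0

0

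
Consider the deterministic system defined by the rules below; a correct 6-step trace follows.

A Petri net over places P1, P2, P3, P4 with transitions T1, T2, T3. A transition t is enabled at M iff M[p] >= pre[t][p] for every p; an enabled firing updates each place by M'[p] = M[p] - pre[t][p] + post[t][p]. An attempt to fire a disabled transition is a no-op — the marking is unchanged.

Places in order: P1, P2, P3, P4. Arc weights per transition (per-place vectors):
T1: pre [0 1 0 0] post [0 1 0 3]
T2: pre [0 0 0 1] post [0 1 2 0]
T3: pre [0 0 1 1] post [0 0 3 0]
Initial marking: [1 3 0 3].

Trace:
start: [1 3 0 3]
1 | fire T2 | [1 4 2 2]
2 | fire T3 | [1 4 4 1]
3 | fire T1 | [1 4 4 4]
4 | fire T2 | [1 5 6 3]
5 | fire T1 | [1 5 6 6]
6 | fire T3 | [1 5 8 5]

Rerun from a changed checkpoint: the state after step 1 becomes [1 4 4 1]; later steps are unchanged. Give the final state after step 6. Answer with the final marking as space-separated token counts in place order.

1 5 10 4

state after step 1 := [1 4 4 1]
2 | fire T3 | [1 4 6 0]
3 | fire T1 | [1 4 6 3]
4 | fire T2 | [1 5 8 2]
5 | fire T1 | [1 5 8 5]
6 | fire T3 | [1 5 10 4]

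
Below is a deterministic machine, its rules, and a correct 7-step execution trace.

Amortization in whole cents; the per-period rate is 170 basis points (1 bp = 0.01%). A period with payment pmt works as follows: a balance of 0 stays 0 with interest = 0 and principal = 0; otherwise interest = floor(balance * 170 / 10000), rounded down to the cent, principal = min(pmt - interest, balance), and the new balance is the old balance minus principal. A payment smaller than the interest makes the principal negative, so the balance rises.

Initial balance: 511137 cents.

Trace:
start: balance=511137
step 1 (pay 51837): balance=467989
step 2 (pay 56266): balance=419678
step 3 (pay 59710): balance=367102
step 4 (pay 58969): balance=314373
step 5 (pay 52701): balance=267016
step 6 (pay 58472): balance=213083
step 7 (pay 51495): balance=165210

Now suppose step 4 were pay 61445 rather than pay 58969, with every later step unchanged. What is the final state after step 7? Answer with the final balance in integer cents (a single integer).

162605

(re-executing from step 4 with the substitution; state before step 4: balance=367102)
step 4 (pay 61445): balance=311897
step 5 (pay 52701): balance=264498
step 6 (pay 58472): balance=210522
step 7 (pay 51495): balance=162605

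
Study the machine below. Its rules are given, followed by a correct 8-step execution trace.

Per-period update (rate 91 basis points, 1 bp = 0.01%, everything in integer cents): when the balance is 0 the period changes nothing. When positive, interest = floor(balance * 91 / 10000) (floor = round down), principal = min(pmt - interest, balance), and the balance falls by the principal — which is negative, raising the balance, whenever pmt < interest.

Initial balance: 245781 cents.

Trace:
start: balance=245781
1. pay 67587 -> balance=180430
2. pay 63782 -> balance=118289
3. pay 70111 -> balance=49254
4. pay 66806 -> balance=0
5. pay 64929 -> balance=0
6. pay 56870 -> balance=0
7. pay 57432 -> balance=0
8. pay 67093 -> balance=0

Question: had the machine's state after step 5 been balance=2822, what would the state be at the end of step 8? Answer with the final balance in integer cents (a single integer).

state after step 5 := balance=2822
6. pay 56870 -> balance=0
7. pay 57432 -> balance=0
8. pay 67093 -> balance=0

0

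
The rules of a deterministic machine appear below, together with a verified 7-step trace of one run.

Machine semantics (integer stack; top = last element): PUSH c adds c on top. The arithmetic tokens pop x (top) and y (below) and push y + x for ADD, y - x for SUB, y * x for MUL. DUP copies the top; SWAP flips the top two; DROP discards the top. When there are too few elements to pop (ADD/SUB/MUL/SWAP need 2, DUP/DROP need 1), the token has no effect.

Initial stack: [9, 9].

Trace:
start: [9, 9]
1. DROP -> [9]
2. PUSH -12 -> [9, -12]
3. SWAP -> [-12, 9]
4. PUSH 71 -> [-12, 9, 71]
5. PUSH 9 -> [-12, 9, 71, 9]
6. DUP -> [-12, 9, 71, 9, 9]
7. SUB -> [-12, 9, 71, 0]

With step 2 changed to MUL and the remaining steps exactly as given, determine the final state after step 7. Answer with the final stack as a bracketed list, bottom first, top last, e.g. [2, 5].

[9, 71, 0]

(re-executing from step 2 with the substitution; state before step 2: [9])
2. MUL -> [9]
3. SWAP -> [9]
4. PUSH 71 -> [9, 71]
5. PUSH 9 -> [9, 71, 9]
6. DUP -> [9, 71, 9, 9]
7. SUB -> [9, 71, 0]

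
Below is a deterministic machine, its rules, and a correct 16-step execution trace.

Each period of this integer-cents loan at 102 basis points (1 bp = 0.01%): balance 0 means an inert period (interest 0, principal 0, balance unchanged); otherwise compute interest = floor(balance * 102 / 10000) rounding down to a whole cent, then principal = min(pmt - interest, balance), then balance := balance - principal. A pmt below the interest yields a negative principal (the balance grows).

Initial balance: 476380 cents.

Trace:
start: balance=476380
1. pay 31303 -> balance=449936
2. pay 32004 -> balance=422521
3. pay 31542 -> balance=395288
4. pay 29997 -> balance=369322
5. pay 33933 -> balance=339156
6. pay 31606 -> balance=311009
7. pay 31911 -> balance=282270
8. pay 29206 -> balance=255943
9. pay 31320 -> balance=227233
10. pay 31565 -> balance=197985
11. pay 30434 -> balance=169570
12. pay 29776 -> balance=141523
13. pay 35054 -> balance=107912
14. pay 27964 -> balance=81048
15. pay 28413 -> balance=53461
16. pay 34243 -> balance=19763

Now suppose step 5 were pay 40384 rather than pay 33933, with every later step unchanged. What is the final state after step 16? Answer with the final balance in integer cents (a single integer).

12549

(re-executing from step 5 with the substitution; state before step 5: balance=369322)
5. pay 40384 -> balance=332705
6. pay 31606 -> balance=304492
7. pay 31911 -> balance=275686
8. pay 29206 -> balance=249291
9. pay 31320 -> balance=220513
10. pay 31565 -> balance=191197
11. pay 30434 -> balance=162713
12. pay 29776 -> balance=134596
13. pay 35054 -> balance=100914
14. pay 27964 -> balance=73979
15. pay 28413 -> balance=46320
16. pay 34243 -> balance=12549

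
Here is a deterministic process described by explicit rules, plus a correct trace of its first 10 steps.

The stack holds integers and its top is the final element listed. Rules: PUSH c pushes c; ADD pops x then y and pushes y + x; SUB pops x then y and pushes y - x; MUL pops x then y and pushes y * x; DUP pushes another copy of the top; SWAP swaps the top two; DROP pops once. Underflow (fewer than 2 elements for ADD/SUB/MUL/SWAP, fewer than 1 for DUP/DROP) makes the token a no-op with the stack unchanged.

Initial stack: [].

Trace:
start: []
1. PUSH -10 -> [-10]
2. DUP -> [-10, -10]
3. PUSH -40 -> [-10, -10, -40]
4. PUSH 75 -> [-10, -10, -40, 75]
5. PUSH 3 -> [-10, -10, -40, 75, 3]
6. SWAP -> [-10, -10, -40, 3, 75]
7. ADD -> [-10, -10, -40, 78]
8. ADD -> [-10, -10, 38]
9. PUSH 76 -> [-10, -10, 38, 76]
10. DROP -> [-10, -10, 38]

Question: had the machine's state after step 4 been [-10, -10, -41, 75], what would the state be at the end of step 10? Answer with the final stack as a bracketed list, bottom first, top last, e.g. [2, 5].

[-10, -10, 37]

state after step 4 := [-10, -10, -41, 75]
5. PUSH 3 -> [-10, -10, -41, 75, 3]
6. SWAP -> [-10, -10, -41, 3, 75]
7. ADD -> [-10, -10, -41, 78]
8. ADD -> [-10, -10, 37]
9. PUSH 76 -> [-10, -10, 37, 76]
10. DROP -> [-10, -10, 37]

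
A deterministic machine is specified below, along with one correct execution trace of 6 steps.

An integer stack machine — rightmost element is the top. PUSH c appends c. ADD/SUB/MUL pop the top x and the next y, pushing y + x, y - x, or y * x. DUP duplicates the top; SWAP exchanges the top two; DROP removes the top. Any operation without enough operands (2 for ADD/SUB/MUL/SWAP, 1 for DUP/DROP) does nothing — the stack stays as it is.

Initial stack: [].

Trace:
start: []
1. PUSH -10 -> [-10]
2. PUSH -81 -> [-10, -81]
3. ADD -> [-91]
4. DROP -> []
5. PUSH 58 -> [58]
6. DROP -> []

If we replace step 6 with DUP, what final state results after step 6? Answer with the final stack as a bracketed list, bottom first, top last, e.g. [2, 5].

(re-executing from step 6 with the substitution; state before step 6: [58])
6. DUP -> [58, 58]

[58, 58]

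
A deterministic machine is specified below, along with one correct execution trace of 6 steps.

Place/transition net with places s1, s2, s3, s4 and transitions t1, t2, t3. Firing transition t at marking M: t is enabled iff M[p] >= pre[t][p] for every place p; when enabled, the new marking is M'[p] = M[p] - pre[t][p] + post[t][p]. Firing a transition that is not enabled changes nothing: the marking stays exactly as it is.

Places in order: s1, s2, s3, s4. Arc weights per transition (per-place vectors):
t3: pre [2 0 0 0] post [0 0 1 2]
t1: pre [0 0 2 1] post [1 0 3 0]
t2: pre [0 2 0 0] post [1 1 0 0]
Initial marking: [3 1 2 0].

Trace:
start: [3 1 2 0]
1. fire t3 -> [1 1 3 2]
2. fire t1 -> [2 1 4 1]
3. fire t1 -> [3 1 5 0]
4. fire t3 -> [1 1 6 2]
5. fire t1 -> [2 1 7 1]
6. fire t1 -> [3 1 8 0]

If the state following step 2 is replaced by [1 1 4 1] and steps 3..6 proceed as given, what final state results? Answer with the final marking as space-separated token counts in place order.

state after step 2 := [1 1 4 1]
3. fire t1 -> [2 1 5 0]
4. fire t3 -> [0 1 6 2]
5. fire t1 -> [1 1 7 1]
6. fire t1 -> [2 1 8 0]

2 1 8 0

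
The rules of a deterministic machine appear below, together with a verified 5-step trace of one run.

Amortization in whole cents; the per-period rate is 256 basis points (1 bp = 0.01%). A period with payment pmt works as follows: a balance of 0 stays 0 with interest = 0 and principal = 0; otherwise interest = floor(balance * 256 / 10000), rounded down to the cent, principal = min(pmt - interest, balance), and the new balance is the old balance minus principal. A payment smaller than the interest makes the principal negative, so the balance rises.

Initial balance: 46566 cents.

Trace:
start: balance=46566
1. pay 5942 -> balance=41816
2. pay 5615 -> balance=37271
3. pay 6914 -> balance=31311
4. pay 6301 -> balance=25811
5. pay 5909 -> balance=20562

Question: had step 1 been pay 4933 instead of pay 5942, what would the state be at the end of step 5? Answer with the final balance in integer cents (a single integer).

21678

(re-executing from step 1 with the substitution; state before step 1: balance=46566)
1. pay 4933 -> balance=42825
2. pay 5615 -> balance=38306
3. pay 6914 -> balance=32372
4. pay 6301 -> balance=26899
5. pay 5909 -> balance=21678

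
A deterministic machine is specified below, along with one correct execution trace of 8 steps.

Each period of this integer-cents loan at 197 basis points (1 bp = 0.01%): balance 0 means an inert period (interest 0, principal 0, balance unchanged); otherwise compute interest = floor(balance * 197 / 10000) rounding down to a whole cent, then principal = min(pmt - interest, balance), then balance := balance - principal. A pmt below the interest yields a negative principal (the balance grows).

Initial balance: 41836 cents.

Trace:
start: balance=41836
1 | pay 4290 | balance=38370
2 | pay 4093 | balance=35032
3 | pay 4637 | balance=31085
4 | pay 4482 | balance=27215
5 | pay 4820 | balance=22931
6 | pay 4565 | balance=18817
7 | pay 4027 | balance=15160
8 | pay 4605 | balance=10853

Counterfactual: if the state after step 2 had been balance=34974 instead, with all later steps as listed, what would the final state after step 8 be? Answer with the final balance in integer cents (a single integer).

10787

state after step 2 := balance=34974
3 | pay 4637 | balance=31025
4 | pay 4482 | balance=27154
5 | pay 4820 | balance=22868
6 | pay 4565 | balance=18753
7 | pay 4027 | balance=15095
8 | pay 4605 | balance=10787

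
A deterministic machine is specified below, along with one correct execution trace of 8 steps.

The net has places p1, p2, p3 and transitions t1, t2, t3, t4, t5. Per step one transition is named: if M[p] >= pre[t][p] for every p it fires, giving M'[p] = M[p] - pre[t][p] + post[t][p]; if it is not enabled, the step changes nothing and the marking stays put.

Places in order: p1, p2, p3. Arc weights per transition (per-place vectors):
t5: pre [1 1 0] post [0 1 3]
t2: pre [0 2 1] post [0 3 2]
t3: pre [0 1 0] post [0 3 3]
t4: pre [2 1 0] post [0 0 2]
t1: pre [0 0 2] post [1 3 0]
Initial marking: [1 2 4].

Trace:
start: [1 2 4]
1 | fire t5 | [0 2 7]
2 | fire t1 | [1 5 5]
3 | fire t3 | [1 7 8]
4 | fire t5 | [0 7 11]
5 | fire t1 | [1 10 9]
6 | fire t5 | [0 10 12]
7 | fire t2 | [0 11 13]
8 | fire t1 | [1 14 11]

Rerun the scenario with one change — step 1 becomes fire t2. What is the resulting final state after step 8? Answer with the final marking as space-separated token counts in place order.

2 15 9

(re-executing from step 1 with the substitution; state before step 1: [1 2 4])
1 | fire t2 | [1 3 5]
2 | fire t1 | [2 6 3]
3 | fire t3 | [2 8 6]
4 | fire t5 | [1 8 9]
5 | fire t1 | [2 11 7]
6 | fire t5 | [1 11 10]
7 | fire t2 | [1 12 11]
8 | fire t1 | [2 15 9]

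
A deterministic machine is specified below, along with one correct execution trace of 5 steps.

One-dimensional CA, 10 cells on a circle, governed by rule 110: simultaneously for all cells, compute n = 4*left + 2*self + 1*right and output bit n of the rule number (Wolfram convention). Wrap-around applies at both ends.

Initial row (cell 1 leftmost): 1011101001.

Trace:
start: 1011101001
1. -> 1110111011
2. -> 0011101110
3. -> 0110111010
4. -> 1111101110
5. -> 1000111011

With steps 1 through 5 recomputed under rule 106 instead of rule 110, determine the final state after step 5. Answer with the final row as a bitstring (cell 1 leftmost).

1011110101

(re-executing steps 1..5 under rule 106; state before step 1: 1011101001)
1. -> 1110110011
2. -> 0011110110
3. -> 0110011110
4. -> 1110110010
5. -> 1011110101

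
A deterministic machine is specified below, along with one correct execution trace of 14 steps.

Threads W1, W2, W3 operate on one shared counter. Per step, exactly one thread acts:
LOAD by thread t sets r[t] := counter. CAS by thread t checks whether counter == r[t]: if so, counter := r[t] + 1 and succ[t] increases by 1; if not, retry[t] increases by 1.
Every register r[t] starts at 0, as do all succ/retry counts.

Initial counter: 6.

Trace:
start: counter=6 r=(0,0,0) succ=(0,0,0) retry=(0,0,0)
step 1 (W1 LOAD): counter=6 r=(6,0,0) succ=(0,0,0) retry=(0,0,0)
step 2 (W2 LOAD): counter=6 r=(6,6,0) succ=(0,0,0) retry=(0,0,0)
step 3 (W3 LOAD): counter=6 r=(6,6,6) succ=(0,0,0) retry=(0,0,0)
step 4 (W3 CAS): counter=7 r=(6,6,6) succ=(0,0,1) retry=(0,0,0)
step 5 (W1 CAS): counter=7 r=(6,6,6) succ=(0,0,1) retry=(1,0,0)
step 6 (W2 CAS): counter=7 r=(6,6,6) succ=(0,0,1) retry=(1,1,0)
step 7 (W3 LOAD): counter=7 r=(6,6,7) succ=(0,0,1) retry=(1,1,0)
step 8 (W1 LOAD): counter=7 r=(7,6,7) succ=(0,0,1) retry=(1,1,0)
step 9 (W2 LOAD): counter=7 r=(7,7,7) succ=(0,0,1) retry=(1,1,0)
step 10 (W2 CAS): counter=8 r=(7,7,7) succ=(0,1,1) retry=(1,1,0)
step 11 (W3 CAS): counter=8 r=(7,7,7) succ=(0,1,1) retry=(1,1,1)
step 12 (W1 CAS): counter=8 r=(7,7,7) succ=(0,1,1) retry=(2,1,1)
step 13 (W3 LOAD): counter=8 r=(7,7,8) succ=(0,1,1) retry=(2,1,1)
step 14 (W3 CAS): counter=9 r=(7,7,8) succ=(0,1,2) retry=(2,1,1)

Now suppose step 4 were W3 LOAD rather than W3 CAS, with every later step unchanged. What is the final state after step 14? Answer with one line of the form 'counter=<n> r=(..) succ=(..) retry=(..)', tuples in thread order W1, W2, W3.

(re-executing from step 4 with the substitution; state before step 4: counter=6 r=(6,6,6) succ=(0,0,0) retry=(0,0,0))
step 4 (W3 LOAD): counter=6 r=(6,6,6) succ=(0,0,0) retry=(0,0,0)
step 5 (W1 CAS): counter=7 r=(6,6,6) succ=(1,0,0) retry=(0,0,0)
step 6 (W2 CAS): counter=7 r=(6,6,6) succ=(1,0,0) retry=(0,1,0)
step 7 (W3 LOAD): counter=7 r=(6,6,7) succ=(1,0,0) retry=(0,1,0)
step 8 (W1 LOAD): counter=7 r=(7,6,7) succ=(1,0,0) retry=(0,1,0)
step 9 (W2 LOAD): counter=7 r=(7,7,7) succ=(1,0,0) retry=(0,1,0)
step 10 (W2 CAS): counter=8 r=(7,7,7) succ=(1,1,0) retry=(0,1,0)
step 11 (W3 CAS): counter=8 r=(7,7,7) succ=(1,1,0) retry=(0,1,1)
step 12 (W1 CAS): counter=8 r=(7,7,7) succ=(1,1,0) retry=(1,1,1)
step 13 (W3 LOAD): counter=8 r=(7,7,8) succ=(1,1,0) retry=(1,1,1)
step 14 (W3 CAS): counter=9 r=(7,7,8) succ=(1,1,1) retry=(1,1,1)

counter=9 r=(7,7,8) succ=(1,1,1) retry=(1,1,1)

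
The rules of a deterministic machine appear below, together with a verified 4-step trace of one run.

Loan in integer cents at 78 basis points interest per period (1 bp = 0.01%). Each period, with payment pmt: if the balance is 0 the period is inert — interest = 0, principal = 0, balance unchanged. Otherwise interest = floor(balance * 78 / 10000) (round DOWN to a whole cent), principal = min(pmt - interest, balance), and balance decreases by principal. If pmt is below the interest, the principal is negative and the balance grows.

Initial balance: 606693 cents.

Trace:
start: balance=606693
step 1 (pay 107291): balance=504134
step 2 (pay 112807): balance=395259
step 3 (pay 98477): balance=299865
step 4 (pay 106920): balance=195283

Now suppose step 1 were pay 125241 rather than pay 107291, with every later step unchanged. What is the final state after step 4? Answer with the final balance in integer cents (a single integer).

176909

(re-executing from step 1 with the substitution; state before step 1: balance=606693)
step 1 (pay 125241): balance=486184
step 2 (pay 112807): balance=377169
step 3 (pay 98477): balance=281633
step 4 (pay 106920): balance=176909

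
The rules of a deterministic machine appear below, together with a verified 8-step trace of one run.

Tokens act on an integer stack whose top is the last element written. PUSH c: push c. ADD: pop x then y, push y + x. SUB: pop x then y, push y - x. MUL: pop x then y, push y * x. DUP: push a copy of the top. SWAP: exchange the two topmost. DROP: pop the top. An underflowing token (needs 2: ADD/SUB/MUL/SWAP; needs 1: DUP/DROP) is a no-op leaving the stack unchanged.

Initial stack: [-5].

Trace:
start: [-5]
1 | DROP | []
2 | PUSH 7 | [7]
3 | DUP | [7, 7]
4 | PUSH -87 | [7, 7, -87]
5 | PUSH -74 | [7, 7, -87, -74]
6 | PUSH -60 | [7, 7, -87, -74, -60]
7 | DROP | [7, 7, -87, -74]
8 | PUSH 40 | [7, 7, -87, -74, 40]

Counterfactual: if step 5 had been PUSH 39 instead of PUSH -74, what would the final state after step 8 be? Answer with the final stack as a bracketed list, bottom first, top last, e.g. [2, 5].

[7, 7, -87, 39, 40]

(re-executing from step 5 with the substitution; state before step 5: [7, 7, -87])
5 | PUSH 39 | [7, 7, -87, 39]
6 | PUSH -60 | [7, 7, -87, 39, -60]
7 | DROP | [7, 7, -87, 39]
8 | PUSH 40 | [7, 7, -87, 39, 40]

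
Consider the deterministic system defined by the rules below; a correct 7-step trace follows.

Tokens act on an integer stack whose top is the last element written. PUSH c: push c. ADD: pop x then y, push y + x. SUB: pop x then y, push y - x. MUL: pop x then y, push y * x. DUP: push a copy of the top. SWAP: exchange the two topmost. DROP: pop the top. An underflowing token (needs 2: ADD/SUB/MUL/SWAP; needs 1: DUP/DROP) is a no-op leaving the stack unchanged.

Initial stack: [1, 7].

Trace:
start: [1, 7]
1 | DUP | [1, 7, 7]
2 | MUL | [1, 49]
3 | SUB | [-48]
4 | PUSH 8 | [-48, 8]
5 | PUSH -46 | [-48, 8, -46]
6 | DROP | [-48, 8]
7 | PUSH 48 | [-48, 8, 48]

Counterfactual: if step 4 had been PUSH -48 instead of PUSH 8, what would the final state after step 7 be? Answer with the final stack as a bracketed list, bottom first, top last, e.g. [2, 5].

(re-executing from step 4 with the substitution; state before step 4: [-48])
4 | PUSH -48 | [-48, -48]
5 | PUSH -46 | [-48, -48, -46]
6 | DROP | [-48, -48]
7 | PUSH 48 | [-48, -48, 48]

[-48, -48, 48]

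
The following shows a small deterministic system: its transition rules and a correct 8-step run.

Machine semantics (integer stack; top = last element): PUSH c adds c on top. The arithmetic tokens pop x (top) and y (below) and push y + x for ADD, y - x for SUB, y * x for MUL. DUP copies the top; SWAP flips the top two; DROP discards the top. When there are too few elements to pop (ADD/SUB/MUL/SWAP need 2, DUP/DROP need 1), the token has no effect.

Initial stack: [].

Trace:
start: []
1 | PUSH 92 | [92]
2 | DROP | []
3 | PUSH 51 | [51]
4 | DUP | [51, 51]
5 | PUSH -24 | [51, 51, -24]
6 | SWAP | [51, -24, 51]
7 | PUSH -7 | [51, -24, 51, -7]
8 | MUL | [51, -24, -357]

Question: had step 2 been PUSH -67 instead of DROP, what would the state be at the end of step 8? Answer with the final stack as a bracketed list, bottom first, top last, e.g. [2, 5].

[92, -67, 51, -24, -357]

(re-executing from step 2 with the substitution; state before step 2: [92])
2 | PUSH -67 | [92, -67]
3 | PUSH 51 | [92, -67, 51]
4 | DUP | [92, -67, 51, 51]
5 | PUSH -24 | [92, -67, 51, 51, -24]
6 | SWAP | [92, -67, 51, -24, 51]
7 | PUSH -7 | [92, -67, 51, -24, 51, -7]
8 | MUL | [92, -67, 51, -24, -357]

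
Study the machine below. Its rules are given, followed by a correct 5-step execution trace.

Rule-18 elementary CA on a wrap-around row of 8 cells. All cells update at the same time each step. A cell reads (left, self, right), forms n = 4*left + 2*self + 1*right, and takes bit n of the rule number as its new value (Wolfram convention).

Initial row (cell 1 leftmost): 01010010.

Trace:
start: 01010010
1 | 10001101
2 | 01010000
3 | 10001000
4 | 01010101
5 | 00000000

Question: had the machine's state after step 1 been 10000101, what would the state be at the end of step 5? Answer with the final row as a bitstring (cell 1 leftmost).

10000100

state after step 1 := 10000101
2 | 01001000
3 | 10110100
4 | 00000011
5 | 10000100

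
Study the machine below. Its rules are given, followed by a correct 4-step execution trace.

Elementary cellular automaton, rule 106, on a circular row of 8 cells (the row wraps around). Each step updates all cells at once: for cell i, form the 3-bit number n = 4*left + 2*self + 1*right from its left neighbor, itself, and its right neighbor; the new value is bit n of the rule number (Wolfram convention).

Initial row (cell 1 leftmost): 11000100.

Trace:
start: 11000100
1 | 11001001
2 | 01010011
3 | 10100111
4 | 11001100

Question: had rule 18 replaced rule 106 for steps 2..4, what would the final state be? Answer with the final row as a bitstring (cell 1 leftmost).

00100010

(re-executing steps 2..4 under rule 18; state before step 2: 11001001)
2 | 00110110
3 | 01000001
4 | 00100010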